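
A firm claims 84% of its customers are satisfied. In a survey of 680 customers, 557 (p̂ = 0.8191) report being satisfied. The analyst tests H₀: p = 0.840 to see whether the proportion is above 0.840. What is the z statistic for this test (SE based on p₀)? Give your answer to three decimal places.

p̂ = 557/680 = 0.81912.
SE = √(p₀(1−p₀)/n) = √(0.1344/680) = 0.01406.
z = (0.81912 − 0.84)/0.01406 = -0.02088/0.01406 = -1.485.
p-value = P(Z > -1.485) ≈ 0.9313.

z = -1.485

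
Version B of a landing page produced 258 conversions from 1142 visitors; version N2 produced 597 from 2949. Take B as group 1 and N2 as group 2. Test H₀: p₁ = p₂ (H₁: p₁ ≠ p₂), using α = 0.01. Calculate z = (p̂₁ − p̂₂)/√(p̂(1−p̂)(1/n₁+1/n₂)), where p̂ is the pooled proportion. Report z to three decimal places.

z = 1.657

p̂₁ = 258/1142 = 0.22592, p̂₂ = 597/2949 = 0.20244.
Pooled p̂ = (258+597)/(1142+2949) = 855/4091 = 0.20900.
SE = √(0.165316 × 0.00121475) = 0.01417.
z = (0.22592 − 0.20244)/0.01417 = 0.02348/0.01417 = 1.657.
p-value = 2·P(Z > 1.657) ≈ 0.0976; since p > α = 0.01, fail to reject H₀.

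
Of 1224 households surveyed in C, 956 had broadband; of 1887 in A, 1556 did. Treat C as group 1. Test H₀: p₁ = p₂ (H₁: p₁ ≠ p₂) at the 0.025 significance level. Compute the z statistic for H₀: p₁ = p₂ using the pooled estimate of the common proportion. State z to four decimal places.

z = -3.0090

p̂₁ = 956/1224 = 0.781046, p̂₂ = 1556/1887 = 0.824589.
Pooled p̂ = (956+1556)/(1224+1887) = 2512/3111 = 0.807457.
SE = √(0.15547 × 0.00134694) = 0.014471.
z = (0.781046 − 0.824589)/0.014471 = -0.043543/0.014471 = -3.0090.
Two-sided p-value ≈ 2·Φ(−3.009) = 0.0026; since p < α = 0.025, reject H₀.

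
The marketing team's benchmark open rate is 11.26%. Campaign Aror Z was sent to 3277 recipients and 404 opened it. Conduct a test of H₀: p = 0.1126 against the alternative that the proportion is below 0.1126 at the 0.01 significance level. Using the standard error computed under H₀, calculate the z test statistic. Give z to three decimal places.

p̂ = 404/3277 = 0.12328.
Standard error under H₀: √(0.1126×0.8874/3277) = 0.00552.
z = (0.12328 − 0.1126)/0.00552 = 0.01068/0.00552 = 1.935.
p-value = P(Z < 1.935) ≈ 0.9735; since p > α = 0.01, fail to reject H₀.

z = 1.935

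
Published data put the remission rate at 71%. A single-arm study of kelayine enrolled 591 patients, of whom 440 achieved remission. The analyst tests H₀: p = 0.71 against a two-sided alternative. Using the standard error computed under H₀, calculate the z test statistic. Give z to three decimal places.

z = 1.848

p̂ = 440/591 ≈ 0.74450.
SE = √(p₀(1−p₀)/n) = √(0.2059/591) = 0.01867.
z = (0.74450 − 0.71)/0.01867 = 0.03450/0.01867 = 1.848.
p-value = 2·P(Z > 1.848) ≈ 0.0645.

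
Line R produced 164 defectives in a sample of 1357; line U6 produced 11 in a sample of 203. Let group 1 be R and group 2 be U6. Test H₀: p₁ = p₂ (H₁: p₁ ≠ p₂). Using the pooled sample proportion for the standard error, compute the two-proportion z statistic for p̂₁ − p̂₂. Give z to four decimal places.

p̂₁ = 164/1357 = 0.120855, p̂₂ = 11/203 = 0.054187.
Pooled p̂ = (164+11)/(1357+203) = 175/1560 = 0.112179.
SE = √(0.0995952 × 0.00566303) = 0.023749.
z = (0.120855 − 0.054187)/0.023749 = 0.066668/0.023749 = 2.8072.

z = 2.8072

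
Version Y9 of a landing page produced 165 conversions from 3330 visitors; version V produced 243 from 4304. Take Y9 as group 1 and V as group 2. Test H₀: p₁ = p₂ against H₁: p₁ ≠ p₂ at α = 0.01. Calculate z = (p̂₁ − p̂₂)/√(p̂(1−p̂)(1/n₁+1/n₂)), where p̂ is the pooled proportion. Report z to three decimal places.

z = -1.331

p̂₁ = 165/3330 = 0.04955, p̂₂ = 243/4304 = 0.05646.
Pooled p̂ = (165+243)/(3330+4304) = 408/7634 = 0.05345.
SE = √(0.0505887 × 0.000532642) = 0.00519.
z = (0.04955 − 0.05646)/0.00519 = -0.00691/0.00519 = -1.331.
p-value = 2·P(Z > 1.331) ≈ 0.1832; since p > α = 0.01, fail to reject H₀.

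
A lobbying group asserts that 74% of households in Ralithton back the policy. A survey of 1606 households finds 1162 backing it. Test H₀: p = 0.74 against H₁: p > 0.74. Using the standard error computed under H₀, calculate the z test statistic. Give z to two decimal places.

z = -1.50

p̂ = 1162/1606 = 0.72354.
Standard error under H₀: √(0.74×0.26/1606) = 0.01095.
z = (0.72354 − 0.74)/0.01095 = -0.01646/0.01095 = -1.50.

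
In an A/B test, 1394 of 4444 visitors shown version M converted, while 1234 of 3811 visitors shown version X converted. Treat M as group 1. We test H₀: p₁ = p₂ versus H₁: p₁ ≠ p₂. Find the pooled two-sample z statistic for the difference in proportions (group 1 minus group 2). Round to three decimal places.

p̂₁ = 1394/4444 ≈ 0.31368, p̂₂ = 1234/3811 ≈ 0.32380.
Pooled p̂ = (1394+1234)/(4444+3811) = 2628/8255 = 0.31835.
SE = √(0.217004 × 0.000487421) = 0.01028.
z = (0.31368 − 0.32380)/0.01028 = -0.01012/0.01028 = -0.984.
p-value = 2·P(Z > 0.984) ≈ 0.3252.

z = -0.984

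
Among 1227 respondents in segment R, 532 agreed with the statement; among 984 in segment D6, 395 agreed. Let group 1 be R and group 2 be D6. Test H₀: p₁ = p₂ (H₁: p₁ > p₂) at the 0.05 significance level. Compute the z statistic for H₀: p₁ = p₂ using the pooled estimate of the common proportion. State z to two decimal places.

z = 1.52

p̂₁ = 532/1227 = 0.43358, p̂₂ = 395/984 = 0.40142.
Pooled p̂ = (532+395)/(1227+984) = 927/2211 = 0.41927.
SE = √(0.243482 × 0.00183126) = 0.02112.
z = (0.43358 − 0.40142)/0.02112 = 0.03216/0.02112 = 1.52.
p-value = P(Z > 1.523) ≈ 0.0639. With α = 0.05, fail to reject H₀.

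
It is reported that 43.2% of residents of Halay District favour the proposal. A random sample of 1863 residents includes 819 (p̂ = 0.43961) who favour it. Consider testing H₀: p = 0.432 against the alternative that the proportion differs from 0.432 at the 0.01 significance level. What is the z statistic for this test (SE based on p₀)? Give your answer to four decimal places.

z = 0.6634

p̂ = 819/1863 = 0.439614.
Standard error under H₀: √(0.432×0.568/1863) = 0.011477.
z = (0.439614 − 0.432)/0.011477 = 0.007614/0.011477 = 0.6634.
Two-sided p-value ≈ 2·Φ(−0.663) = 0.5071; since p > α = 0.01, fail to reject H₀.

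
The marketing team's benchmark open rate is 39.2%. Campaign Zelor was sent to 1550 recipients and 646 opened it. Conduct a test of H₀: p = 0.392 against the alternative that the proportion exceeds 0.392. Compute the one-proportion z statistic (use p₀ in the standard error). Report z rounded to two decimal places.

p̂ = 646/1550 ≈ 0.4168.
Standard error under H₀: √(0.392×0.608/1550) = 0.0124.
z = (0.4168 − 0.392)/0.0124 = 0.0248/0.0124 = 2.00.

z = 2.00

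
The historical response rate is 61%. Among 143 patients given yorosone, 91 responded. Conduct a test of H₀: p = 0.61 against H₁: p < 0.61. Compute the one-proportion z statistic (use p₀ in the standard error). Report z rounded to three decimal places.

p̂ = 91/143 = 0.63636.
SE = √(p₀(1−p₀)/n) = √(0.2379/143) = 0.04079.
z = (0.63636 − 0.61)/0.04079 = 0.02636/0.04079 = 0.646.
p-value = P(Z < 0.646) ≈ 0.7410.

z = 0.646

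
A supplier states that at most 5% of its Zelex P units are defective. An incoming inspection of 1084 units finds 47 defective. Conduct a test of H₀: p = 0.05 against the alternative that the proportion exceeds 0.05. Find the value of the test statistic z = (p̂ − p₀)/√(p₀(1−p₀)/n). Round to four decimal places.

z = -1.0034

p̂ = 47/1084 ≈ 0.0433579.
Under H₀, SE = √(0.05·0.95/1084) = √(4.38192e-05) = 0.0066196.
z = (0.0433579 − 0.05)/0.0066196 = -0.0066421/0.0066196 = -1.0034.
p-value = P(Z > -1.003) ≈ 0.8422.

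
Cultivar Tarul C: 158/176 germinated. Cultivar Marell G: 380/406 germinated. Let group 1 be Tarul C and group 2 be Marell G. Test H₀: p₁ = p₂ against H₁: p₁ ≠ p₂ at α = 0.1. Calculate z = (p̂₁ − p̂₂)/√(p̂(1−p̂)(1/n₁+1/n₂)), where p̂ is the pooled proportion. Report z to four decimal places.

z = -1.6025

p̂₁ = 158/176 = 0.8977273, p̂₂ = 380/406 = 0.9359606.
Pooled p̂ = (158+380)/(176+406) = 538/582 = 0.9243986.
SE = √(0.0698858 × 0.00814487) = 0.0238581.
z = (0.8977273 − 0.9359606)/0.0238581 = -0.0382333/0.0238581 = -1.6025.
p-value = 2·P(Z > 1.603) ≈ 0.1090, so at α = 0.1 we fail to reject H₀.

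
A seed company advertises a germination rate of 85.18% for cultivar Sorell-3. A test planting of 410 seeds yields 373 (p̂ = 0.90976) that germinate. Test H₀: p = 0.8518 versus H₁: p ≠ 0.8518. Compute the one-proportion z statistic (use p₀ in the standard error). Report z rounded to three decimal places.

p̂ = 373/410 ≈ 0.90976.
Under H₀, SE = √(0.8518·0.1482/410) = √(0.000307895) = 0.01755.
z = (0.90976 − 0.8518)/0.01755 = 0.05796/0.01755 = 3.303.

z = 3.303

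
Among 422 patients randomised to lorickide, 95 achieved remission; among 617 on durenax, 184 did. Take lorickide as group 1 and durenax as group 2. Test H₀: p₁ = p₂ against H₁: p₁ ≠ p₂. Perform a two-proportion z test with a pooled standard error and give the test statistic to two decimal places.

z = -2.61

p̂₁ = 95/422 ≈ 0.2251, p̂₂ = 184/617 ≈ 0.2982.
Pooled p̂ = (95+184)/(422+617) = 279/1039 = 0.2685.
SE = √(p̂(1−p̂)(1/n₁+1/n₂)) = √(0.2685·0.7315·0.00399041) = √(0.000783799) = 0.0280.
z = (0.2251 − 0.2982)/0.0280 = -0.0731/0.0280 = -2.61.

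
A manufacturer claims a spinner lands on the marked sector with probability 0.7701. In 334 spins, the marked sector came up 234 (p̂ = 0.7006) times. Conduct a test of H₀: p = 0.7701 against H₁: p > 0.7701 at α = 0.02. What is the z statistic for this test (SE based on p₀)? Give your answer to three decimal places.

z = -3.019

p̂ = 234/334 ≈ 0.70060.
SE = √(p₀(1−p₀)/n) = √(0.17705/334) = 0.02302.
z = (0.70060 − 0.7701)/0.02302 = -0.06950/0.02302 = -3.019.
p-value = P(Z > -3.019) ≈ 0.9987. With α = 0.02, fail to reject H₀.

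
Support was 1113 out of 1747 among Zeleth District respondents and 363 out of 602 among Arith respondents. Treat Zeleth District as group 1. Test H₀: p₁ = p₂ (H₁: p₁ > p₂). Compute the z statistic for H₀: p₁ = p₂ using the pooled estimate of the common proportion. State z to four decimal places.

p̂₁ = 1113/1747 = 0.637092, p̂₂ = 363/602 = 0.602990.
Pooled p̂ = (1113+363)/(1747+602) = 1476/2349 = 0.628352.
SE = √(0.233526 × 0.00223354) = 0.022838.
z = (0.637092 − 0.602990)/0.022838 = 0.034102/0.022838 = 1.4932.
p-value = P(Z > 1.493) ≈ 0.0677.

z = 1.4932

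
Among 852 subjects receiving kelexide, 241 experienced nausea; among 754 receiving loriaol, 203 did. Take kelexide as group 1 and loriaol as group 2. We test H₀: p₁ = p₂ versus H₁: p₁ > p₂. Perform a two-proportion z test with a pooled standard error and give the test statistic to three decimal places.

z = 0.610

p̂₁ = 241/852 ≈ 0.28286, p̂₂ = 203/754 ≈ 0.26923.
Pooled p̂ = (241+203)/(852+754) = 444/1606 = 0.27646.
SE = √(p̂(1−p̂)(1/n₁+1/n₂)) = √(0.27646·0.72354·0.00249997) = √(0.000500072) = 0.02236.
z = (0.28286 − 0.26923)/0.02236 = 0.01363/0.02236 = 0.610.
p-value = P(Z > 0.610) ≈ 0.2710.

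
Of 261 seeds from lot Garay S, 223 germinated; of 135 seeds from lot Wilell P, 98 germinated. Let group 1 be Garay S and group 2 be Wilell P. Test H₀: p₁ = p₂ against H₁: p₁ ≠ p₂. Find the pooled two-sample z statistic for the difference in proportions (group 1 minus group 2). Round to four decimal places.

p̂₁ = 223/261 ≈ 0.854406, p̂₂ = 98/135 ≈ 0.725926.
Pooled p̂ = (223+98)/(261+135) = 321/396 = 0.810606.
SE = √(0.153524 × 0.0112388) = 0.041538.
z = (0.854406 − 0.725926)/0.041538 = 0.128480/0.041538 = 3.0931.
Two-sided p-value ≈ 2·Φ(−3.093) = 0.0020.

z = 3.0931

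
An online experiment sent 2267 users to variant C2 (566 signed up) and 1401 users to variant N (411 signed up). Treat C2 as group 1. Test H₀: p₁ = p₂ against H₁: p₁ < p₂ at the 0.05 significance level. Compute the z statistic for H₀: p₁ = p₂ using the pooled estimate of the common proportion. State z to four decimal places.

p̂₁ = 566/2267 ≈ 0.2496692, p̂₂ = 411/1401 ≈ 0.2933619.
Pooled p̂ = (566+411)/(2267+1401) = 977/3668 = 0.2663577.
SE = √(0.195411 × 0.00115489) = 0.0150226.
z = (0.2496692 − 0.2933619)/0.0150226 = -0.0436927/0.0150226 = -2.9085.
p-value = P(Z < -2.908) ≈ 0.0018. With α = 0.05, reject H₀.

z = -2.9085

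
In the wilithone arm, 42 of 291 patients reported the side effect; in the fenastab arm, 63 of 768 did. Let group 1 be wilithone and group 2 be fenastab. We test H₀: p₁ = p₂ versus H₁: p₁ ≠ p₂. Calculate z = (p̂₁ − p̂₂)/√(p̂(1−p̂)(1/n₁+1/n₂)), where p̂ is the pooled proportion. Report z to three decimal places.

z = 3.028

p̂₁ = 42/291 = 0.144330, p̂₂ = 63/768 = 0.082031.
Pooled p̂ = (42+63)/(291+768) = 105/1059 = 0.099150.
SE = √(0.0893194 × 0.00473851) = 0.020573.
z = (0.144330 − 0.082031)/0.020573 = 0.062299/0.020573 = 3.028.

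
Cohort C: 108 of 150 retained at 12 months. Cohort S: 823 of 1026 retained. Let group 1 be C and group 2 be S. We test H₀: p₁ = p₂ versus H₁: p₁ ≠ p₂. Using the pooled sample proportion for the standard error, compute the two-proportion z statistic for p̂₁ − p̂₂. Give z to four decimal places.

p̂₁ = 108/150 ≈ 0.720000, p̂₂ = 823/1026 ≈ 0.802144.
Pooled p̂ = (108+823)/(150+1026) = 931/1176 = 0.791667.
SE = √(0.164931 × 0.00764133) = 0.035501.
z = (0.720000 − 0.802144)/0.035501 = -0.082144/0.035501 = -2.3139.

z = -2.3139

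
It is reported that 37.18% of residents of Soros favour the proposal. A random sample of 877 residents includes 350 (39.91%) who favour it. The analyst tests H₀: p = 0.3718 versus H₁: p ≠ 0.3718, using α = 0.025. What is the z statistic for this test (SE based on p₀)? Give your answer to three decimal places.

p̂ = 350/877 ≈ 0.39909.
SE = √(p₀(1−p₀)/n) = √(0.23356/877) = 0.01632.
z = (0.39909 − 0.3718)/0.01632 = 0.02729/0.01632 = 1.672.
Two-sided p-value ≈ 2·Φ(−1.672) = 0.0945, so at α = 0.025 we fail to reject H₀.

z = 1.672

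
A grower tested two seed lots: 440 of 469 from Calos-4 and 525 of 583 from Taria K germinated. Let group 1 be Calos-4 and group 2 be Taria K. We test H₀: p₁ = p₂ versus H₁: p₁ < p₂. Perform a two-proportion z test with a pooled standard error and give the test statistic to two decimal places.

z = 2.20

p̂₁ = 440/469 ≈ 0.9382, p̂₂ = 525/583 ≈ 0.9005.
Pooled p̂ = (440+525)/(469+583) = 965/1052 = 0.9173.
SE = √(p̂(1−p̂)(1/n₁+1/n₂)) = √(0.9173·0.0827·0.00384746) = √(0.00029187) = 0.0171.
z = (0.9382 − 0.9005)/0.0171 = 0.0377/0.0171 = 2.20.
p-value = P(Z < 2.204) ≈ 0.9862.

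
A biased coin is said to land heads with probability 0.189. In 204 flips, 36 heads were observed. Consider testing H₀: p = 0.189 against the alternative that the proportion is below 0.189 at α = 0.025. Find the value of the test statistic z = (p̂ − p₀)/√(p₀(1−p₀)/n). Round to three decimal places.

z = -0.457

p̂ = 36/204 = 0.17647.
Under H₀, SE = √(0.189·0.811/204) = √(0.000751368) = 0.02741.
z = (0.17647 − 0.189)/0.02741 = -0.01253/0.02741 = -0.457.
p-value = P(Z < -0.457) ≈ 0.3238; since p > α = 0.025, fail to reject H₀.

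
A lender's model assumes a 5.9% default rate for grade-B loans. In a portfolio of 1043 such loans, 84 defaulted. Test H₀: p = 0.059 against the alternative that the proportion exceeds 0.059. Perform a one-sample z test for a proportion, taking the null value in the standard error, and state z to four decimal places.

z = 2.9519

p̂ = 84/1043 ≈ 0.080537.
Standard error under H₀: √(0.059×0.941/1043) = 0.007296.
z = (0.080537 − 0.059)/0.007296 = 0.021537/0.007296 = 2.9519.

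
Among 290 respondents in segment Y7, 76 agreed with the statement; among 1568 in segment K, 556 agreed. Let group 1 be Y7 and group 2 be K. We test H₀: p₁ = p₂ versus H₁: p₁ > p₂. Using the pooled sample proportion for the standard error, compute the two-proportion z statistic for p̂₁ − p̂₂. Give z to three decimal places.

z = -3.055

p̂₁ = 76/290 = 0.26207, p̂₂ = 556/1568 = 0.35459.
Pooled p̂ = (76+556)/(290+1568) = 632/1858 = 0.34015.
SE = √(0.224448 × 0.00408603) = 0.03028.
z = (0.26207 − 0.35459)/0.03028 = -0.09252/0.03028 = -3.055.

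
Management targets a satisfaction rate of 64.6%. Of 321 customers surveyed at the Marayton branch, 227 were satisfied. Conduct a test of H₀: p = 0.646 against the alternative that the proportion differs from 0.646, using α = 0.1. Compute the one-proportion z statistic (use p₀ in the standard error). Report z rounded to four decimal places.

p̂ = 227/321 = 0.707165.
Under H₀, SE = √(0.646·0.354/321) = √(0.000712411) = 0.026691.
z = (0.707165 − 0.646)/0.026691 = 0.061165/0.026691 = 2.2916.
Two-sided p-value ≈ 2·Φ(−2.292) = 0.0219. With α = 0.1, reject H₀.

z = 2.2916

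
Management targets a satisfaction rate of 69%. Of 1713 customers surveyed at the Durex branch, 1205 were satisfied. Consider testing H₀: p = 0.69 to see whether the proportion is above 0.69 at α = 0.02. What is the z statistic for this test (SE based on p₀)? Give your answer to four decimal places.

p̂ = 1205/1713 = 0.7034442.
Standard error under H₀: √(0.69×0.31/1713) = 0.0111745.
z = (0.7034442 − 0.69)/0.0111745 = 0.0134442/0.0111745 = 1.2031.
p-value = P(Z > 1.203) ≈ 0.1145; since p > α = 0.02, fail to reject H₀.

z = 1.2031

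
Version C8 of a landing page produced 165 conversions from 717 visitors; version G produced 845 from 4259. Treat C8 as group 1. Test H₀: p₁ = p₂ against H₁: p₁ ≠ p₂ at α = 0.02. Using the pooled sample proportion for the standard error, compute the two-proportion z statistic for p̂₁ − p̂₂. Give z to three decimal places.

p̂₁ = 165/717 = 0.23013, p̂₂ = 845/4259 = 0.19840.
Pooled p̂ = (165+845)/(717+4259) = 1010/4976 = 0.20297.
SE = √(0.161776 × 0.0016295) = 0.01624.
z = (0.23013 − 0.19840)/0.01624 = 0.03173/0.01624 = 1.954.
p-value = 2·P(Z > 1.954) ≈ 0.0507, so at α = 0.02 we fail to reject H₀.

z = 1.954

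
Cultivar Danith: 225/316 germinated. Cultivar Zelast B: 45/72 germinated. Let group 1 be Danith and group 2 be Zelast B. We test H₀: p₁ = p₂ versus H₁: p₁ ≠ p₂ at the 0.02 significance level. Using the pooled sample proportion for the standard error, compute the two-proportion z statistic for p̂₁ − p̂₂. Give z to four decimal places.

z = 1.4486

p̂₁ = 225/316 = 0.712025, p̂₂ = 45/72 = 0.625000.
Pooled p̂ = (225+45)/(316+72) = 270/388 = 0.695876.
SE = √(0.211632 × 0.0170534) = 0.060075.
z = (0.712025 − 0.625000)/0.060075 = 0.087025/0.060075 = 1.4486.
Two-sided p-value ≈ 2·Φ(−1.449) = 0.1474; since p > α = 0.02, fail to reject H₀.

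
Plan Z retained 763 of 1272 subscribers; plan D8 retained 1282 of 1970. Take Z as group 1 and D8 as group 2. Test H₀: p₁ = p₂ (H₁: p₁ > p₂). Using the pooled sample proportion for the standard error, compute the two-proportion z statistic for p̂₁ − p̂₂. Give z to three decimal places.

p̂₁ = 763/1272 = 0.59984, p̂₂ = 1282/1970 = 0.65076.
Pooled p̂ = (763+1282)/(1272+1970) = 2045/3242 = 0.63078.
SE = √(0.232896 × 0.00129378) = 0.01736.
z = (0.59984 − 0.65076)/0.01736 = -0.05092/0.01736 = -2.933.
p-value = P(Z > -2.933) ≈ 0.9983.

z = -2.933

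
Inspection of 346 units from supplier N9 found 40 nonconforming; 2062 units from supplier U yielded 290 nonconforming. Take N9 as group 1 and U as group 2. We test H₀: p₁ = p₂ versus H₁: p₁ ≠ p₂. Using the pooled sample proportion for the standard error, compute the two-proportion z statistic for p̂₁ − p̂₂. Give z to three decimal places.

z = -1.253

p̂₁ = 40/346 = 0.11561, p̂₂ = 290/2062 = 0.14064.
Pooled p̂ = (40+290)/(346+2062) = 330/2408 = 0.13704.
SE = √(p̂(1−p̂)(1/n₁+1/n₂)) = √(0.13704·0.86296·0.00337514) = √(0.000399152) = 0.01998.
z = (0.11561 − 0.14064)/0.01998 = -0.02503/0.01998 = -1.253.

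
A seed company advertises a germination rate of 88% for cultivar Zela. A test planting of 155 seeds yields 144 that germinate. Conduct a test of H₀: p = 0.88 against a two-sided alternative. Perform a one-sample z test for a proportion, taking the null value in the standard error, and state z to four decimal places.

z = 1.8785

p̂ = 144/155 = 0.929032.
Standard error under H₀: √(0.88×0.12/155) = 0.026102.
z = (0.929032 − 0.88)/0.026102 = 0.049032/0.026102 = 1.8785.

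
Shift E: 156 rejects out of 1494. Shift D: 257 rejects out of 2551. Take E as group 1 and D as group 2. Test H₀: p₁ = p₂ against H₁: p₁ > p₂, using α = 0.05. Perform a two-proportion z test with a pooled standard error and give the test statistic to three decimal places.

p̂₁ = 156/1494 = 0.104418, p̂₂ = 257/2551 = 0.100745.
Pooled p̂ = (156+257)/(1494+2551) = 413/4045 = 0.102101.
SE = √(p̂(1−p̂)(1/n₁+1/n₂)) = √(0.102101·0.897899·0.00106135) = √(9.73008e-05) = 0.009864.
z = (0.104418 − 0.100745)/0.009864 = 0.003673/0.009864 = 0.372.
p-value = P(Z > 0.372) ≈ 0.3548. With α = 0.05, fail to reject H₀.

z = 0.372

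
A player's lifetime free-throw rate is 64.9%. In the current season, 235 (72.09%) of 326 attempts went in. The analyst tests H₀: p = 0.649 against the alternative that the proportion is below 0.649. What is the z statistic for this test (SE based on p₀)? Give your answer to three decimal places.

p̂ = 235/326 = 0.720859.
SE = √(p₀(1−p₀)/n) = √(0.2278/326) = 0.026434.
z = (0.720859 − 0.649)/0.026434 = 0.071859/0.026434 = 2.718.
p-value = P(Z < 2.718) ≈ 0.9967.

z = 2.718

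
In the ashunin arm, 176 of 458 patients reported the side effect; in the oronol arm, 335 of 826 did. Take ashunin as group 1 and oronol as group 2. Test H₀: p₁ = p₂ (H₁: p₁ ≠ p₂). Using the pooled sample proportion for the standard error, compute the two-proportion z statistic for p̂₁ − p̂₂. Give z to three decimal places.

z = -0.747

p̂₁ = 176/458 = 0.384279, p̂₂ = 335/826 = 0.405569.
Pooled p̂ = (176+335)/(458+826) = 511/1284 = 0.397975.
SE = √(0.239591 × 0.00339406) = 0.028516.
z = (0.384279 − 0.405569)/0.028516 = -0.021290/0.028516 = -0.747.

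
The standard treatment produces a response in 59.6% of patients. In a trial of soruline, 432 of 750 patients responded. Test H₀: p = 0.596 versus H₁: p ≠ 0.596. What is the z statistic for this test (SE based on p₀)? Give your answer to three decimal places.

z = -1.116

p̂ = 432/750 = 0.57600.
SE = √(p₀(1−p₀)/n) = √(0.24078/750) = 0.01792.
z = (0.57600 − 0.596)/0.01792 = -0.02000/0.01792 = -1.116.
Two-sided p-value ≈ 2·Φ(−1.116) = 0.2643.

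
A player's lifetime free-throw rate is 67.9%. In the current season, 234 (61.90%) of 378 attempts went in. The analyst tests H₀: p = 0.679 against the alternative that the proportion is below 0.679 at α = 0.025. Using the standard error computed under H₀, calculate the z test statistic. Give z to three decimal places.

p̂ = 234/378 ≈ 0.61905.
SE = √(p₀(1−p₀)/n) = √(0.21796/378) = 0.02401.
z = (0.61905 − 0.679)/0.02401 = -0.05995/0.02401 = -2.497.
p-value = P(Z < -2.497) ≈ 0.0063; since p < α = 0.025, reject H₀.

z = -2.497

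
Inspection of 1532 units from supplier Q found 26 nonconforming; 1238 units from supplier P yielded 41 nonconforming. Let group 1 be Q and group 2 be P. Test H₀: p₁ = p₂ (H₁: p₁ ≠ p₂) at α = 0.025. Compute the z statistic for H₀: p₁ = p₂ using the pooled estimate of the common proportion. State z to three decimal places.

p̂₁ = 26/1532 ≈ 0.016971, p̂₂ = 41/1238 ≈ 0.033118.
Pooled p̂ = (26+41)/(1532+1238) = 67/2770 = 0.024188.
SE = √(0.0236027 × 0.0014605) = 0.005871.
z = (0.016971 − 0.033118)/0.005871 = -0.016147/0.005871 = -2.750.
p-value = 2·P(Z > 2.750) ≈ 0.0060; since p < α = 0.025, reject H₀.

z = -2.750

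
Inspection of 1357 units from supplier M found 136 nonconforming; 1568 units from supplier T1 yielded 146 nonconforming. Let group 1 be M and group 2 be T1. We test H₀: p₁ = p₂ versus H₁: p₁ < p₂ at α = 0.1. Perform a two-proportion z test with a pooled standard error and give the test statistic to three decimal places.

z = 0.650

p̂₁ = 136/1357 ≈ 0.10022, p̂₂ = 146/1568 ≈ 0.09311.
Pooled p̂ = (136+146)/(1357+1568) = 282/2925 = 0.09641.
SE = √(p̂(1−p̂)(1/n₁+1/n₂)) = √(0.09641·0.90359·0.00137467) = √(0.000119755) = 0.01094.
z = (0.10022 − 0.09311)/0.01094 = 0.00711/0.01094 = 0.650.
p-value = P(Z < 0.650) ≈ 0.7420, so at α = 0.1 we fail to reject H₀.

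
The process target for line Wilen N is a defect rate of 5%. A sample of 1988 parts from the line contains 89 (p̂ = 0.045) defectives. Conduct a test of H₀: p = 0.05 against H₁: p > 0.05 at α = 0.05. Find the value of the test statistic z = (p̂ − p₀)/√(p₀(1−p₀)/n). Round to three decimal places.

p̂ = 89/1988 = 0.04477.
SE = √(p₀(1−p₀)/n) = √(0.0475/1988) = 0.00489.
z = (0.04477 − 0.05)/0.00489 = -0.00523/0.00489 = -1.070.
p-value = P(Z > -1.070) ≈ 0.8577. With α = 0.05, fail to reject H₀.

z = -1.070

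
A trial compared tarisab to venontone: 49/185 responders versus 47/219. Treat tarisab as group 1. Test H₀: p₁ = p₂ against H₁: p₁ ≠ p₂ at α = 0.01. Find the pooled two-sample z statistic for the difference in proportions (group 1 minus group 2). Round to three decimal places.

z = 1.182

p̂₁ = 49/185 ≈ 0.26486, p̂₂ = 47/219 ≈ 0.21461.
Pooled p̂ = (49+47)/(185+219) = 96/404 = 0.23762.
SE = √(p̂(1−p̂)(1/n₁+1/n₂)) = √(0.23762·0.76238·0.00997162) = √(0.00180644) = 0.04250.
z = (0.26486 − 0.21461)/0.04250 = 0.05025/0.04250 = 1.182.
p-value = 2·P(Z > 1.182) ≈ 0.2371, so at α = 0.01 we fail to reject H₀.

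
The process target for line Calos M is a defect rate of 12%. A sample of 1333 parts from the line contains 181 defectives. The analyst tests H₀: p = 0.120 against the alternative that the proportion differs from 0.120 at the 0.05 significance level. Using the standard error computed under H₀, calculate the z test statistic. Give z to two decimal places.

z = 1.77

p̂ = 181/1333 ≈ 0.13578.
Under H₀, SE = √(0.12·0.88/1333) = √(7.92198e-05) = 0.00890.
z = (0.13578 − 0.12)/0.00890 = 0.01578/0.00890 = 1.77.
p-value = 2·P(Z > 1.773) ≈ 0.0762, so at α = 0.05 we fail to reject H₀.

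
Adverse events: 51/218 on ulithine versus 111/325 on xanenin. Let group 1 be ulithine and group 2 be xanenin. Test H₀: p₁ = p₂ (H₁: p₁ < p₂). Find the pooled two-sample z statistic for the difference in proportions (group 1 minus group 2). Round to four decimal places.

p̂₁ = 51/218 ≈ 0.233945, p̂₂ = 111/325 ≈ 0.341538.
Pooled p̂ = (51+111)/(218+325) = 162/543 = 0.298343.
SE = √(0.209334 × 0.00766408) = 0.040054.
z = (0.233945 − 0.341538)/0.040054 = -0.107593/0.040054 = -2.6862.

z = -2.6862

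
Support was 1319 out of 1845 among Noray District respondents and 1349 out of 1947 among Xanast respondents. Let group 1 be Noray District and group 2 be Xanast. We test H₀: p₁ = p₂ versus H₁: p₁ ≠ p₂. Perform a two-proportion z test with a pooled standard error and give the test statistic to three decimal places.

p̂₁ = 1319/1845 ≈ 0.71491, p̂₂ = 1349/1947 ≈ 0.69286.
Pooled p̂ = (1319+1349)/(1845+1947) = 2668/3792 = 0.70359.
SE = √(p̂(1−p̂)(1/n₁+1/n₂)) = √(0.70359·0.29641·0.00105562) = √(0.000220151) = 0.01484.
z = (0.71491 − 0.69286)/0.01484 = 0.02205/0.01484 = 1.486.
p-value = 2·P(Z > 1.486) ≈ 0.1374.

z = 1.486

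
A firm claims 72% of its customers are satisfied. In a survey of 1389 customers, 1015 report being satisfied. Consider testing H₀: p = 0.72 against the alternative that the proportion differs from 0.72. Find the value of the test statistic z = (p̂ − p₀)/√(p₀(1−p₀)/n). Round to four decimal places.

p̂ = 1015/1389 = 0.7307415.
SE = √(p₀(1−p₀)/n) = √(0.2016/1389) = 0.0120474.
z = (0.7307415 − 0.72)/0.0120474 = 0.0107415/0.0120474 = 0.8916.

z = 0.8916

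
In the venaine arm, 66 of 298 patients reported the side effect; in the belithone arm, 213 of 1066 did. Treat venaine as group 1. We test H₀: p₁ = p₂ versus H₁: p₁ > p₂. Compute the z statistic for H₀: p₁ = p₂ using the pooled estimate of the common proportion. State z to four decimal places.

z = 0.8196

p̂₁ = 66/298 = 0.2214765, p̂₂ = 213/1066 = 0.1998124.
Pooled p̂ = (66+213)/(298+1066) = 279/1364 = 0.2045455.
SE = √(p̂(1−p̂)(1/n₁+1/n₂)) = √(0.2045455·0.7954545·0.00429379) = √(0.000698628) = 0.0264316.
z = (0.2214765 − 0.1998124)/0.0264316 = 0.0216641/0.0264316 = 0.8196.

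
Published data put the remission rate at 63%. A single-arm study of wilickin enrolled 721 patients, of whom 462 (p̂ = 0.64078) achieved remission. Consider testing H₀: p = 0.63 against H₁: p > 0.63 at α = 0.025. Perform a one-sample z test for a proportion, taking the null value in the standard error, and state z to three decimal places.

p̂ = 462/721 = 0.640777.
SE = √(p₀(1−p₀)/n) = √(0.2331/721) = 0.017981.
z = (0.640777 − 0.63)/0.017981 = 0.010777/0.017981 = 0.599.
p-value = P(Z > 0.599) ≈ 0.2745. With α = 0.025, fail to reject H₀.

z = 0.599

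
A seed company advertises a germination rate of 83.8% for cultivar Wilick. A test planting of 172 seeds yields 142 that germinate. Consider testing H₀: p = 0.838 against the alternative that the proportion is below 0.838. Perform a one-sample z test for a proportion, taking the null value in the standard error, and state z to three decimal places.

z = -0.442

p̂ = 142/172 ≈ 0.82558.
Under H₀, SE = √(0.838·0.162/172) = √(0.000789279) = 0.02809.
z = (0.82558 − 0.838)/0.02809 = -0.01242/0.02809 = -0.442.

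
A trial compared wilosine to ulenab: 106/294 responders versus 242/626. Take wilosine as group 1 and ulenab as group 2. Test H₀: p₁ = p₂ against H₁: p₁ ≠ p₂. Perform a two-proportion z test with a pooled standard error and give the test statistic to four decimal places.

z = -0.7594

p̂₁ = 106/294 = 0.360544, p̂₂ = 242/626 = 0.386581.
Pooled p̂ = (106+242)/(294+626) = 348/920 = 0.378261.
SE = √(0.23518 × 0.0049988) = 0.034287.
z = (0.360544 − 0.386581)/0.034287 = -0.026037/0.034287 = -0.7594.
p-value = 2·P(Z > 0.759) ≈ 0.4476.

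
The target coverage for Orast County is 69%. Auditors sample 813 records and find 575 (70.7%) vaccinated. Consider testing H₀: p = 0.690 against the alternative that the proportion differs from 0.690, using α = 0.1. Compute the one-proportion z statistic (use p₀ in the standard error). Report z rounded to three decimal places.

p̂ = 575/813 = 0.70726.
Under H₀, SE = √(0.69·0.31/813) = √(0.0002631) = 0.01622.
z = (0.70726 − 0.69)/0.01622 = 0.01726/0.01622 = 1.064.
p-value = 2·P(Z > 1.064) ≈ 0.2874, so at α = 0.1 we fail to reject H₀.

z = 1.064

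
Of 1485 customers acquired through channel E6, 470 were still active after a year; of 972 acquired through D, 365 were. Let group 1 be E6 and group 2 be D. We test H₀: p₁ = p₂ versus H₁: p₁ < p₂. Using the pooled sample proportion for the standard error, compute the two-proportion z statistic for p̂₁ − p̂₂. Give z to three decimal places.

z = -3.020

p̂₁ = 470/1485 ≈ 0.31650, p̂₂ = 365/972 ≈ 0.37551.
Pooled p̂ = (470+365)/(1485+972) = 835/2457 = 0.33985.
SE = √(p̂(1−p̂)(1/n₁+1/n₂)) = √(0.33985·0.66015·0.00170221) = √(0.000381891) = 0.01954.
z = (0.31650 − 0.37551)/0.01954 = -0.05901/0.01954 = -3.020.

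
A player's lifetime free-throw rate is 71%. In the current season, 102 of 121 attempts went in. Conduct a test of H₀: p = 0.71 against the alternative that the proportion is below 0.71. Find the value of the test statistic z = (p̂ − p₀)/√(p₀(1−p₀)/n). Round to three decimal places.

z = 3.224

p̂ = 102/121 ≈ 0.84298.
SE = √(p₀(1−p₀)/n) = √(0.2059/121) = 0.04125.
z = (0.84298 − 0.71)/0.04125 = 0.13298/0.04125 = 3.224.
p-value = P(Z < 3.224) ≈ 0.9994.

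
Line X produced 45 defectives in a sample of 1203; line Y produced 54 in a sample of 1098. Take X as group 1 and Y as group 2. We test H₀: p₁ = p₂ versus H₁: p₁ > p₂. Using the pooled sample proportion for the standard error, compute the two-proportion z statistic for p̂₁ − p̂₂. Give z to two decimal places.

z = -1.39

p̂₁ = 45/1203 ≈ 0.0374, p̂₂ = 54/1098 ≈ 0.0492.
Pooled p̂ = (45+54)/(1203+1098) = 99/2301 = 0.0430.
SE = √(p̂(1−p̂)(1/n₁+1/n₂)) = √(0.0430·0.9570·0.001742) = √(7.17246e-05) = 0.0085.
z = (0.0374 − 0.0492)/0.0085 = -0.0118/0.0085 = -1.39.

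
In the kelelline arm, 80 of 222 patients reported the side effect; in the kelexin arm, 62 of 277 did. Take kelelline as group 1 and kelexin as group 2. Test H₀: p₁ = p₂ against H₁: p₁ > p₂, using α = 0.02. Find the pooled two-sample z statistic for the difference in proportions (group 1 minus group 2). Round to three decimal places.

z = 3.359

p̂₁ = 80/222 ≈ 0.36036, p̂₂ = 62/277 ≈ 0.22383.
Pooled p̂ = (80+62)/(222+277) = 142/499 = 0.28457.
SE = √(0.20359 × 0.00811461) = 0.04065.
z = (0.36036 − 0.22383)/0.04065 = 0.13653/0.04065 = 3.359.
p-value = P(Z > 3.359) ≈ 0.0004; since p < α = 0.02, reject H₀.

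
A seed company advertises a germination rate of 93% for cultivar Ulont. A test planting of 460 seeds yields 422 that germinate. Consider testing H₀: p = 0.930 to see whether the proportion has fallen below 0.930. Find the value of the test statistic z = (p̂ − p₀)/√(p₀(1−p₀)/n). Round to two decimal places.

p̂ = 422/460 = 0.9174.
Under H₀, SE = √(0.93·0.07/460) = √(0.000141522) = 0.0119.
z = (0.9174 − 0.93)/0.0119 = -0.0126/0.0119 = -1.06.
p-value = P(Z < -1.060) ≈ 0.1446.

z = -1.06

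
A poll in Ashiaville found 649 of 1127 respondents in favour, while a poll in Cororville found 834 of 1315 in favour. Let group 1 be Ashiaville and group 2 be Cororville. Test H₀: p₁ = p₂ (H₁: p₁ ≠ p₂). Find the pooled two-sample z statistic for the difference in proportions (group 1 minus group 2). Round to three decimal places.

p̂₁ = 649/1127 = 0.57587, p̂₂ = 834/1315 = 0.63422.
Pooled p̂ = (649+834)/(1127+1315) = 1483/2442 = 0.60729.
SE = √(p̂(1−p̂)(1/n₁+1/n₂)) = √(0.60729·0.39271·0.00164777) = √(0.000392975) = 0.01982.
z = (0.57587 − 0.63422)/0.01982 = -0.05835/0.01982 = -2.944.
p-value = 2·P(Z > 2.944) ≈ 0.0032.

z = -2.944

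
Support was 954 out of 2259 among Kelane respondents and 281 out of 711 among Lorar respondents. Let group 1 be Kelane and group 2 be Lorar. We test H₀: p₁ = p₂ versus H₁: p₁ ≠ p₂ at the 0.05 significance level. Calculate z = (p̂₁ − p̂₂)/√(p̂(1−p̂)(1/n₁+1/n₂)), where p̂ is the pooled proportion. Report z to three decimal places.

z = 1.278

p̂₁ = 954/2259 = 0.42231, p̂₂ = 281/711 = 0.39522.
Pooled p̂ = (954+281)/(2259+711) = 1235/2970 = 0.41582.
SE = √(0.242915 × 0.00184914) = 0.02119.
z = (0.42231 − 0.39522)/0.02119 = 0.02709/0.02119 = 1.278.
Two-sided p-value ≈ 2·Φ(−1.278) = 0.2011; since p > α = 0.05, fail to reject H₀.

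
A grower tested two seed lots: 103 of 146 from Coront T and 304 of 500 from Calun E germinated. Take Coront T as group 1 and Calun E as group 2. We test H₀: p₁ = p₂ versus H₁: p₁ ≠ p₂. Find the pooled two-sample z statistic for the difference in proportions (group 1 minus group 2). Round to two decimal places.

p̂₁ = 103/146 ≈ 0.7055, p̂₂ = 304/500 ≈ 0.6080.
Pooled p̂ = (103+304)/(146+500) = 407/646 = 0.6300.
SE = √(p̂(1−p̂)(1/n₁+1/n₂)) = √(0.6300·0.3700·0.00884932) = √(0.0020627) = 0.0454.
z = (0.7055 − 0.6080)/0.0454 = 0.0975/0.0454 = 2.15.

z = 2.15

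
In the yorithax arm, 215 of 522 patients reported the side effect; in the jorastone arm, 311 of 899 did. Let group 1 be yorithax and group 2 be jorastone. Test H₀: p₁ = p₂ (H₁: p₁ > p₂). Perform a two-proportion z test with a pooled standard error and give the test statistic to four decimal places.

p̂₁ = 215/522 = 0.411877, p̂₂ = 311/899 = 0.345940.
Pooled p̂ = (215+311)/(522+899) = 526/1421 = 0.370162.
SE = √(p̂(1−p̂)(1/n₁+1/n₂)) = √(0.370162·0.629838·0.00302806) = √(0.000705967) = 0.026570.
z = (0.411877 − 0.345940)/0.026570 = 0.065937/0.026570 = 2.4816.
p-value = P(Z > 2.482) ≈ 0.0065.

z = 2.4816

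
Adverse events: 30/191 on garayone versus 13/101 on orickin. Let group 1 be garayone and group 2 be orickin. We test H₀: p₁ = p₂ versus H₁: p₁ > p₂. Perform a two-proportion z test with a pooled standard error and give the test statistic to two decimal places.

z = 0.65

p̂₁ = 30/191 ≈ 0.1571, p̂₂ = 13/101 ≈ 0.1287.
Pooled p̂ = (30+13)/(191+101) = 43/292 = 0.1473.
SE = √(p̂(1−p̂)(1/n₁+1/n₂)) = √(0.1473·0.8527·0.0151366) = √(0.00190077) = 0.0436.
z = (0.1571 − 0.1287)/0.0436 = 0.0284/0.0436 = 0.65.
p-value = P(Z > 0.650) ≈ 0.2577.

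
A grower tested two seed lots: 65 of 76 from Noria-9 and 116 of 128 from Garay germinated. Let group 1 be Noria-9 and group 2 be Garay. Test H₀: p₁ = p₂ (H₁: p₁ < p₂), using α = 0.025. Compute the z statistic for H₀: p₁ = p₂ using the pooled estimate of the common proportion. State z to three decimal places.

z = -1.113

p̂₁ = 65/76 = 0.85526, p̂₂ = 116/128 = 0.90625.
Pooled p̂ = (65+116)/(76+128) = 181/204 = 0.88725.
SE = √(p̂(1−p̂)(1/n₁+1/n₂)) = √(0.88725·0.11275·0.0209704) = √(0.00209774) = 0.04580.
z = (0.85526 − 0.90625)/0.04580 = -0.05099/0.04580 = -1.113.
p-value = P(Z < -1.113) ≈ 0.1328; since p > α = 0.025, fail to reject H₀.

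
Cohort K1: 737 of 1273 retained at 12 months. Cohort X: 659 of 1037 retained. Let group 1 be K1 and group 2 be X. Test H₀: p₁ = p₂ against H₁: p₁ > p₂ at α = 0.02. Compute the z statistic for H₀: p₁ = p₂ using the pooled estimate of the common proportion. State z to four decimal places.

p̂₁ = 737/1273 = 0.578947, p̂₂ = 659/1037 = 0.635487.
Pooled p̂ = (737+659)/(1273+1037) = 1396/2310 = 0.604329.
SE = √(0.239115 × 0.00174987) = 0.020455.
z = (0.578947 − 0.635487)/0.020455 = -0.056540/0.020455 = -2.7641.
p-value = P(Z > -2.764) ≈ 0.9971, so at α = 0.02 we fail to reject H₀.

z = -2.7641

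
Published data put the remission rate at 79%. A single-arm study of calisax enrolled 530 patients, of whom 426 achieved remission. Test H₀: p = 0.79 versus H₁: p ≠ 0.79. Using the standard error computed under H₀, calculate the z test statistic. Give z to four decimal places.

p̂ = 426/530 = 0.803774.
SE = √(p₀(1−p₀)/n) = √(0.1659/530) = 0.017692.
z = (0.803774 − 0.79)/0.017692 = 0.013774/0.017692 = 0.7785.

z = 0.7785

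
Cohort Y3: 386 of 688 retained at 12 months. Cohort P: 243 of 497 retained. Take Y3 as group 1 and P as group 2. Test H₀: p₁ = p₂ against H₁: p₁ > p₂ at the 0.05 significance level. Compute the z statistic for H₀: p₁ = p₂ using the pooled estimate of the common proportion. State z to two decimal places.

p̂₁ = 386/688 = 0.5610, p̂₂ = 243/497 = 0.4889.
Pooled p̂ = (386+243)/(688+497) = 629/1185 = 0.5308.
SE = √(p̂(1−p̂)(1/n₁+1/n₂)) = √(0.5308·0.4692·0.00346556) = √(0.000863102) = 0.0294.
z = (0.5610 − 0.4889)/0.0294 = 0.0721/0.0294 = 2.45.
p-value = P(Z > 2.455) ≈ 0.0071; since p < α = 0.05, reject H₀.

z = 2.45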